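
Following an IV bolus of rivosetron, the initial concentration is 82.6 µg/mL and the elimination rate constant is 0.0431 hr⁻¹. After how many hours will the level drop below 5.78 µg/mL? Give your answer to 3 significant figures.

C(t) = C₀ e^(−kt)  ⇒  t = ln(C₀/C) / k
t = ln(82.6/5.78) / 0.04310 = 2.660 / 0.04310 ≈ 61.7 hours

61.7 hours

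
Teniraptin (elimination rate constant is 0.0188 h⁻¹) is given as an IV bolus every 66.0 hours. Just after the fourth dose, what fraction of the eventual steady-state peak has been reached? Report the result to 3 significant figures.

f_n = 1 − e^(−nkτ) = 1 − e^(−4 × 0.01880 × 66.0) = 1 − e^(−4.963) = 1 − 0.006991 ≈ 0.993

0.993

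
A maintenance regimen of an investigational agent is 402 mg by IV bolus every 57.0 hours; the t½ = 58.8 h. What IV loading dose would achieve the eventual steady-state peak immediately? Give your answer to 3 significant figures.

k = ln 2 / 58.8 = 0.01179 h⁻¹
Accumulation ratio R = 1 / (1 − e^(−kτ)) = 1 / (1 − e^(−0.01179×57.0)) = 1 / (1 − 0.5107) = 2.044
Loading dose = maintenance dose × R = 402 × 2.044 ≈ 822 mg

822 mg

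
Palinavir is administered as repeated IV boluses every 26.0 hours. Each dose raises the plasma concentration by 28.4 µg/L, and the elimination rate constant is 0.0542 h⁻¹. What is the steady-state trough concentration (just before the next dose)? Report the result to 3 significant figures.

Fraction remaining after one interval: e^(−kτ) = e^(−0.05420 × 26.0) = 0.2443
R = 1 / (1 − 0.2443) = 1.323
Css,max = 28.4 × 1.323 = 37.58 µg/L
Css,min = Css,max × e^(−kτ) = 37.58 × 0.2443 ≈ 9.18 µg/L

9.18 µg/L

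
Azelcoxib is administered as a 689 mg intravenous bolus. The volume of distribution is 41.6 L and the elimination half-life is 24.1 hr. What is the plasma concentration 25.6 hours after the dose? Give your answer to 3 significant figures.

C₀ = dose / V = 689 / 41.6 = 16.56 mg/L
k = ln 2 / 24.1 = 0.02876 hr⁻¹
C(t) = C₀ e^(−kt) = 16.56 × e^(−0.02876 × 25.6) = 16.56 × e^(−0.7363) = 16.56 × 0.4789 ≈ 7.93 mg/L

7.93 mg/L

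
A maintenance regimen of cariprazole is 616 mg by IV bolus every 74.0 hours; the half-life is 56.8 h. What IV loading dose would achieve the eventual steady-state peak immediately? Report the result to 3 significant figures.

1040 mg

k = ln 2 / 56.8 = 0.01220 h⁻¹
Accumulation ratio R = 1 / (1 − e^(−kτ)) = 1 / (1 − e^(−0.01220×74.0)) = 1 / (1 − 0.4053) = 1.682
Loading dose = maintenance dose × R = 616 × 1.682 ≈ 1040 mg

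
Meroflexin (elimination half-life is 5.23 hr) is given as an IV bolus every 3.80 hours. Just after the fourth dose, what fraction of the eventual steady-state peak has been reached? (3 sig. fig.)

k = ln 2 / 5.23 = 0.1325 hr⁻¹
f_n = 1 − e^(−nkτ) = 1 − e^(−4 × 0.1325 × 3.80) = 1 − e^(−2.015) = 1 − 0.1334 ≈ 0.867

0.867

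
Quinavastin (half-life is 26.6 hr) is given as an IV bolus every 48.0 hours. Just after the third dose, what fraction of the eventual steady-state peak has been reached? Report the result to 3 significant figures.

k = ln 2 / 26.6 = 0.02606 hr⁻¹
f_n = 1 − e^(−nkτ) = 1 − e^(−3 × 0.02606 × 48.0) = 1 − e^(−3.752) = 1 − 0.02346 ≈ 0.977

0.977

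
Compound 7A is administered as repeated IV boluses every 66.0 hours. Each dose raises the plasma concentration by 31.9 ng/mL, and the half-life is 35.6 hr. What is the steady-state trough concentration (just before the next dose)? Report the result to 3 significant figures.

12.2 ng/mL

k = ln 2 / 35.6 = 0.01947 hr⁻¹
Fraction remaining after one interval: e^(−kτ) = e^(−0.01947 × 66.0) = 0.2766
R = 1 / (1 − 0.2766) = 1.382
Css,max = 31.9 × 1.382 = 44.10 ng/mL
Css,min = Css,max × e^(−kτ) = 44.10 × 0.2766 ≈ 12.2 ng/mL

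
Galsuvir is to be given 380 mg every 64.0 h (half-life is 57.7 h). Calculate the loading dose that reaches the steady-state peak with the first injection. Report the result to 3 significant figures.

k = ln 2 / 57.7 = 0.01201 h⁻¹
Accumulation ratio R = 1 / (1 − e^(−kτ)) = 1 / (1 − e^(−0.01201×64.0)) = 1 / (1 − 0.4636) = 1.864
Loading dose = maintenance dose × R = 380 × 1.864 ≈ 708 mg

708 mg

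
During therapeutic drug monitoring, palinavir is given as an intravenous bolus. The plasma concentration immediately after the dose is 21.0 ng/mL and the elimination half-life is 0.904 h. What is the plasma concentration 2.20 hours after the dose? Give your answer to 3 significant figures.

3.89 ng/mL

k = ln 2 / 0.904 = 0.7668 h⁻¹
C(t) = C₀ e^(−kt) = 21.0 × e^(−0.7668 × 2.20) = 21.0 × e^(−1.687) = 21.0 × 0.1851 ≈ 3.89 ng/mL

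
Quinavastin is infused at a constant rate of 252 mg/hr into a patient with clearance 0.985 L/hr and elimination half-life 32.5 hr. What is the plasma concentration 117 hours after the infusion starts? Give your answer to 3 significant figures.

235 µg/mL

Css = rate / CL = 252 / 0.985 = 255.8 µg/mL
k = ln 2 / 32.5 = 0.02133 hr⁻¹
C(t) = Css (1 − e^(−kt)) = 255.8 × (1 − e^(−2.495)) = 255.8 × 0.9175 ≈ 235 µg/mL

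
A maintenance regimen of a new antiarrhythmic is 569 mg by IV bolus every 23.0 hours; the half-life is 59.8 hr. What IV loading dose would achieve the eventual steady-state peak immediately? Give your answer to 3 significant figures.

k = ln 2 / 59.8 = 0.01159 hr⁻¹
Accumulation ratio R = 1 / (1 − e^(−kτ)) = 1 / (1 − e^(−0.01159×23.0)) = 1 / (1 − 0.7660) = 4.273
Loading dose = maintenance dose × R = 569 × 4.273 ≈ 2430 mg

2430 mg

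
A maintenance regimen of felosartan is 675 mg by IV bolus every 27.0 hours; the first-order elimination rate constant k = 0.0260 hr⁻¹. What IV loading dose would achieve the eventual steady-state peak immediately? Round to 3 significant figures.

1340 mg

Accumulation ratio R = 1 / (1 − e^(−kτ)) = 1 / (1 − e^(−0.02600×27.0)) = 1 / (1 − 0.4956) = 1.983
Loading dose = maintenance dose × R = 675 × 1.983 ≈ 1340 mg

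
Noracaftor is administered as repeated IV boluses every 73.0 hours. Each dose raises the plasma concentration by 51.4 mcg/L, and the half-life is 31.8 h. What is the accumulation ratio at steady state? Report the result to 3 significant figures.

k = ln 2 / 31.8 = 0.02180 h⁻¹
Fraction remaining after one interval: e^(−kτ) = e^(−0.02180 × 73.0) = 0.2037
R = 1 / (1 − 0.2037) = 1 / 0.7963 ≈ 1.26

1.26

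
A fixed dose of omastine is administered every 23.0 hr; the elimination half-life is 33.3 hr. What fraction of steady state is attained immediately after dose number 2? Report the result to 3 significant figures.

0.616

k = ln 2 / 33.3 = 0.02082 hr⁻¹
f_n = 1 − e^(−nkτ) = 1 − e^(−2 × 0.02082 × 23.0) = 1 − e^(−0.9575) = 1 − 0.3839 ≈ 0.616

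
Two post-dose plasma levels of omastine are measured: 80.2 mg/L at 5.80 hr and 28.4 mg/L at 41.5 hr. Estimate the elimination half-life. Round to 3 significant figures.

k = ln(C₁/C₂) / (t₂ − t₁) = ln(80.2/28.4) / (41.5 − 5.80)
  = 1.038 / 35.70 = 0.02908 hr⁻¹
t½ = ln 2 / k = ln 2 / 0.02908 ≈ 23.8 hours

23.8 hours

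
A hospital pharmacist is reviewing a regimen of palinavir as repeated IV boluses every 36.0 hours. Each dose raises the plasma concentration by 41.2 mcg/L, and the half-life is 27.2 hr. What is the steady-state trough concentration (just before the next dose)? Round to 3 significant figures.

27.4 mcg/L

k = ln 2 / 27.2 = 0.02548 hr⁻¹
Fraction remaining after one interval: e^(−kτ) = e^(−0.02548 × 36.0) = 0.3996
R = 1 / (1 − 0.3996) = 1.665
Css,max = 41.2 × 1.665 = 68.62 mcg/L
Css,min = Css,max × e^(−kτ) = 68.62 × 0.3996 ≈ 27.4 mcg/L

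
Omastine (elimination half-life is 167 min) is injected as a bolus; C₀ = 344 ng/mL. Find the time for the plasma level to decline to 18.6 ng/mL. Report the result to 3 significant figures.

k = ln 2 / 167 = 0.004151 min⁻¹
C(t) = C₀ e^(−kt)  ⇒  t = ln(C₀/C) / k
t = ln(344/18.6) / 0.004151 = 2.917 / 0.004151 ≈ 703 minutes

703 minutes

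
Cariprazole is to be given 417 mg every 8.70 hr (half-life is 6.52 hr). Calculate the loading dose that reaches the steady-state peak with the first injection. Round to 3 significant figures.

k = ln 2 / 6.52 = 0.1063 hr⁻¹
Accumulation ratio R = 1 / (1 − e^(−kτ)) = 1 / (1 − e^(−0.1063×8.70)) = 1 / (1 − 0.3966) = 1.657
Loading dose = maintenance dose × R = 417 × 1.657 ≈ 691 mg

691 mg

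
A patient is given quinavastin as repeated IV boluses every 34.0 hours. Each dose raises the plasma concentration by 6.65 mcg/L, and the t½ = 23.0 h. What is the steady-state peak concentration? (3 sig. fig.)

10.4 mcg/L

k = ln 2 / 23.0 = 0.03014 h⁻¹
Fraction remaining after one interval: e^(−kτ) = e^(−0.03014 × 34.0) = 0.3589
R = 1 / (1 − 0.3589) = 1.560
Css,max = 6.65 × 1.560 ≈ 10.4 mcg/L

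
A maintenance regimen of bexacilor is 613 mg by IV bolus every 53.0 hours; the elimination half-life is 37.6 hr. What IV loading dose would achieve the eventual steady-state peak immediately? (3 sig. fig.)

983 mg

k = ln 2 / 37.6 = 0.01843 hr⁻¹
Accumulation ratio R = 1 / (1 − e^(−kτ)) = 1 / (1 − e^(−0.01843×53.0)) = 1 / (1 − 0.3764) = 1.604
Loading dose = maintenance dose × R = 613 × 1.604 ≈ 983 mg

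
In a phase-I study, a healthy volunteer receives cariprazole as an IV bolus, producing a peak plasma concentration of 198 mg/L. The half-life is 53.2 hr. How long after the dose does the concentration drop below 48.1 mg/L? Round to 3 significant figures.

109 hours

k = ln 2 / 53.2 = 0.01303 hr⁻¹
C(t) = C₀ e^(−kt)  ⇒  t = ln(C₀/C) / k
t = ln(198/48.1) / 0.01303 = 1.415 / 0.01303 ≈ 109 hours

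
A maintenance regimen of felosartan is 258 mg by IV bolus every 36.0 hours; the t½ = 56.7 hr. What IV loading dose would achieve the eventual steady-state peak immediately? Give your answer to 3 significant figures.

k = ln 2 / 56.7 = 0.01222 hr⁻¹
Accumulation ratio R = 1 / (1 − e^(−kτ)) = 1 / (1 − e^(−0.01222×36.0)) = 1 / (1 − 0.6440) = 2.809
Loading dose = maintenance dose × R = 258 × 2.809 ≈ 725 mg

725 mg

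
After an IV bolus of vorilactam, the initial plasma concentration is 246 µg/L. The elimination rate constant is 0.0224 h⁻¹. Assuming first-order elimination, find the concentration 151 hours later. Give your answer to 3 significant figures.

8.36 µg/L

C(t) = C₀ e^(−kt) = 246 × e^(−0.02240 × 151) = 246 × e^(−3.382) = 246 × 0.03397 ≈ 8.36 µg/L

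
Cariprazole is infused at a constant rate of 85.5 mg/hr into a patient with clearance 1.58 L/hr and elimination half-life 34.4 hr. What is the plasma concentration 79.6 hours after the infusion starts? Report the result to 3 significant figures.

43.2 mg/L

Css = rate / CL = 85.5 / 1.58 = 54.11 mg/L
k = ln 2 / 34.4 = 0.02015 hr⁻¹
C(t) = Css (1 − e^(−kt)) = 54.11 × (1 − e^(−1.604)) = 54.11 × 0.7989 ≈ 43.2 mg/L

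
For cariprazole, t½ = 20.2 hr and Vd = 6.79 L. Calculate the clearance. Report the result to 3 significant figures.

k = ln 2 / t½ = ln 2 / 20.2 = 0.03431 hr⁻¹
CL = k · V = 0.03431 × 6.79 ≈ 0.233 L/hr

0.233 L/hr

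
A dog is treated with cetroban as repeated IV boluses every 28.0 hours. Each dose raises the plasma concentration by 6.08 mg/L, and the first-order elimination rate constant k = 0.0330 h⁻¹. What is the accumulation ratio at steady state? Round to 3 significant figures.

Fraction remaining after one interval: e^(−kτ) = e^(−0.03300 × 28.0) = 0.3969
R = 1 / (1 − 0.3969) = 1 / 0.6031 ≈ 1.66

1.66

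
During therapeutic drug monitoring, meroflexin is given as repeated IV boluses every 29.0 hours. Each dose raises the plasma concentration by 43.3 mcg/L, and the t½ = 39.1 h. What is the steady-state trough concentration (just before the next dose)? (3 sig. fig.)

64.4 mcg/L

k = ln 2 / 39.1 = 0.01773 h⁻¹
Fraction remaining after one interval: e^(−kτ) = e^(−0.01773 × 29.0) = 0.5980
R = 1 / (1 − 0.5980) = 2.488
Css,max = 43.3 × 2.488 = 107.7 mcg/L
Css,min = Css,max × e^(−kτ) = 107.7 × 0.5980 ≈ 64.4 mcg/L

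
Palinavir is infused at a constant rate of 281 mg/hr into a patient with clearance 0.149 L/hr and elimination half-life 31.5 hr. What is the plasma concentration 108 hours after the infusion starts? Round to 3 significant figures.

1710 mg/L

Css = rate / CL = 281 / 0.149 = 1886 mg/L
k = ln 2 / 31.5 = 0.02200 hr⁻¹
C(t) = Css (1 − e^(−kt)) = 1886 × (1 − e^(−2.377)) = 1886 × 0.9071 ≈ 1710 mg/L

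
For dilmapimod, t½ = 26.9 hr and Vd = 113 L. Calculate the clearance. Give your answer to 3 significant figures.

k = ln 2 / t½ = ln 2 / 26.9 = 0.02577 hr⁻¹
CL = k · V = 0.02577 × 113 ≈ 2.91 L/hr

2.91 L/hr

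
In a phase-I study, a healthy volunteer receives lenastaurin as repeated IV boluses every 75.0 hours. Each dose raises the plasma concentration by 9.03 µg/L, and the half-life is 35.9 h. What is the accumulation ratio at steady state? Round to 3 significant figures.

1.31

k = ln 2 / 35.9 = 0.01931 h⁻¹
Fraction remaining after one interval: e^(−kτ) = e^(−0.01931 × 75.0) = 0.2350
R = 1 / (1 − 0.2350) = 1 / 0.7650 ≈ 1.31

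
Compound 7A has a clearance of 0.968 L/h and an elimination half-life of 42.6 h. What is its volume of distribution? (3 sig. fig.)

k = ln 2 / t½ = ln 2 / 42.6 = 0.01627 h⁻¹
V = CL / k = 0.968 / 0.01627 ≈ 59.5 L

59.5 L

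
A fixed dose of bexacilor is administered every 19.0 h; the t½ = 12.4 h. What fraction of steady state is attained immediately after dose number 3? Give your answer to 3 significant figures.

0.959

k = ln 2 / 12.4 = 0.05590 h⁻¹
f_n = 1 − e^(−nkτ) = 1 − e^(−3 × 0.05590 × 19.0) = 1 − e^(−3.186) = 1 − 0.04133 ≈ 0.959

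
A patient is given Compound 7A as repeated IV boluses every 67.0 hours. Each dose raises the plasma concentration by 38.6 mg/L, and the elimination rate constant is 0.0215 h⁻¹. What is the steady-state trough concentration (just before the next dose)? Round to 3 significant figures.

12.0 mg/L

Fraction remaining after one interval: e^(−kτ) = e^(−0.02150 × 67.0) = 0.2368
R = 1 / (1 − 0.2368) = 1.310
Css,max = 38.6 × 1.310 = 50.58 mg/L
Css,min = Css,max × e^(−kτ) = 50.58 × 0.2368 ≈ 12.0 mg/L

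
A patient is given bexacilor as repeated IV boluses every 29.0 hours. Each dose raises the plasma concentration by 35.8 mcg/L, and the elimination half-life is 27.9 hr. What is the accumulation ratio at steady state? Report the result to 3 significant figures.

1.95

k = ln 2 / 27.9 = 0.02484 hr⁻¹
Fraction remaining after one interval: e^(−kτ) = e^(−0.02484 × 29.0) = 0.4865
R = 1 / (1 − 0.4865) = 1 / 0.5135 ≈ 1.95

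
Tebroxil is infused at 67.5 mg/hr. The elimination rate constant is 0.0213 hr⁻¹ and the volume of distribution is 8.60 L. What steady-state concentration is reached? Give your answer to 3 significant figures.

368 mg/L

CL = k · V = 0.0213 × 8.60 = 0.1832 L/hr
Css = rate / CL = 67.5 / 0.1832 ≈ 368 mg/L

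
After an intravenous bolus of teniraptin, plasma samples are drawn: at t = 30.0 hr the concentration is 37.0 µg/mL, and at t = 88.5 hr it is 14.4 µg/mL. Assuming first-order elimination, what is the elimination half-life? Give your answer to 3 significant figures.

k = ln(C₁/C₂) / (t₂ − t₁) = ln(37.0/14.4) / (88.5 − 30.0)
  = 0.9437 / 58.50 = 0.01613 hr⁻¹
t½ = ln 2 / k = ln 2 / 0.01613 ≈ 43.0 hours

43.0 hours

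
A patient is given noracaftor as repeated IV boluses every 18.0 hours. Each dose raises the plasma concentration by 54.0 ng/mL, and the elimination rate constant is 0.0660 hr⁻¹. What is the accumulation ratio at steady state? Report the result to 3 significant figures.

1.44

Fraction remaining after one interval: e^(−kτ) = e^(−0.06600 × 18.0) = 0.3048
R = 1 / (1 − 0.3048) = 1 / 0.6952 ≈ 1.44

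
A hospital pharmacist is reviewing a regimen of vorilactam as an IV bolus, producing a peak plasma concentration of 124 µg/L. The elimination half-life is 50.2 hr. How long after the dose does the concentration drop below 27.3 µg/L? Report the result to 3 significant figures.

k = ln 2 / 50.2 = 0.01381 hr⁻¹
C(t) = C₀ e^(−kt)  ⇒  t = ln(C₀/C) / k
t = ln(124/27.3) / 0.01381 = 1.513 / 0.01381 ≈ 110 hours

110 hours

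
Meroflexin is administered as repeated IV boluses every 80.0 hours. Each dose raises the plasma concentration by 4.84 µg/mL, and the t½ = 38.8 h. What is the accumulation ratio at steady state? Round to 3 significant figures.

1.31

k = ln 2 / 38.8 = 0.01786 h⁻¹
Fraction remaining after one interval: e^(−kτ) = e^(−0.01786 × 80.0) = 0.2395
R = 1 / (1 − 0.2395) = 1 / 0.7605 ≈ 1.31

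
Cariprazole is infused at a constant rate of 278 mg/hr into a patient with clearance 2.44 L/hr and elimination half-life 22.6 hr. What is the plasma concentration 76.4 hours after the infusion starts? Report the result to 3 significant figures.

103 µg/mL

Css = rate / CL = 278 / 2.44 = 113.9 µg/mL
k = ln 2 / 22.6 = 0.03067 hr⁻¹
C(t) = Css (1 − e^(−kt)) = 113.9 × (1 − e^(−2.343)) = 113.9 × 0.9040 ≈ 103 µg/mL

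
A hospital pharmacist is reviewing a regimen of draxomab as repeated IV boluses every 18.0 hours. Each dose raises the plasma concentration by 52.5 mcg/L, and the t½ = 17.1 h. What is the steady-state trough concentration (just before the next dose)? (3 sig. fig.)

48.9 mcg/L

k = ln 2 / 17.1 = 0.04053 h⁻¹
Fraction remaining after one interval: e^(−kτ) = e^(−0.04053 × 18.0) = 0.4821
R = 1 / (1 − 0.4821) = 1.931
Css,max = 52.5 × 1.931 = 101.4 mcg/L
Css,min = Css,max × e^(−kτ) = 101.4 × 0.4821 ≈ 48.9 mcg/L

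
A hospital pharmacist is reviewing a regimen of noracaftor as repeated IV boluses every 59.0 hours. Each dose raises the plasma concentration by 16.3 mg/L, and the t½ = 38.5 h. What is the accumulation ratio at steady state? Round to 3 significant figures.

k = ln 2 / 38.5 = 0.01800 h⁻¹
Fraction remaining after one interval: e^(−kτ) = e^(−0.01800 × 59.0) = 0.3457
R = 1 / (1 − 0.3457) = 1 / 0.6543 ≈ 1.53

1.53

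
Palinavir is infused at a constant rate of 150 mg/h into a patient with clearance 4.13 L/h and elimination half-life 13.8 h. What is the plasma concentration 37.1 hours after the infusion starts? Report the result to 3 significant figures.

Css = rate / CL = 150 / 4.13 = 36.32 mg/L
k = ln 2 / 13.8 = 0.05023 h⁻¹
C(t) = Css (1 − e^(−kt)) = 36.32 × (1 − e^(−1.863)) = 36.32 × 0.8449 ≈ 30.7 mg/L

30.7 mg/L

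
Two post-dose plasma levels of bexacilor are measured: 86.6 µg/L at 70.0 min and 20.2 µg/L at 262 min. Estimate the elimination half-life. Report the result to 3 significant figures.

k = ln(C₁/C₂) / (t₂ − t₁) = ln(86.6/20.2) / (262 − 70.0)
  = 1.456 / 192.0 = 0.007581 min⁻¹
t½ = ln 2 / k = ln 2 / 0.007581 ≈ 91.4 minutes

91.4 minutes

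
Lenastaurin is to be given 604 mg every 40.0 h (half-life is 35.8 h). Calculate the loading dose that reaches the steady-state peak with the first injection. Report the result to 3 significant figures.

1120 mg

k = ln 2 / 35.8 = 0.01936 h⁻¹
Accumulation ratio R = 1 / (1 − e^(−kτ)) = 1 / (1 − e^(−0.01936×40.0)) = 1 / (1 − 0.4609) = 1.855
Loading dose = maintenance dose × R = 604 × 1.855 ≈ 1120 mg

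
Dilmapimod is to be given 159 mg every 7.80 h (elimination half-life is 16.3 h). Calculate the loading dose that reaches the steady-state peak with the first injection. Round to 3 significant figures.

563 mg

k = ln 2 / 16.3 = 0.04252 h⁻¹
Accumulation ratio R = 1 / (1 − e^(−kτ)) = 1 / (1 − e^(−0.04252×7.80)) = 1 / (1 − 0.7177) = 3.542
Loading dose = maintenance dose × R = 159 × 3.542 ≈ 563 mg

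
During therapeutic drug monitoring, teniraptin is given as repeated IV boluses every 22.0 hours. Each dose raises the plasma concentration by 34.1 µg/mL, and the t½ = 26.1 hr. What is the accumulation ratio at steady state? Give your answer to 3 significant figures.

2.26

k = ln 2 / 26.1 = 0.02656 hr⁻¹
Fraction remaining after one interval: e^(−kτ) = e^(−0.02656 × 22.0) = 0.5575
R = 1 / (1 − 0.5575) = 1 / 0.4425 ≈ 2.26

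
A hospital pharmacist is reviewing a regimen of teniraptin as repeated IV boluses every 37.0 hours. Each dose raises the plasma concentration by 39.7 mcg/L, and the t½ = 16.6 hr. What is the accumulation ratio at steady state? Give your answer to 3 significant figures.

1.27

k = ln 2 / 16.6 = 0.04176 hr⁻¹
Fraction remaining after one interval: e^(−kτ) = e^(−0.04176 × 37.0) = 0.2133
R = 1 / (1 − 0.2133) = 1 / 0.7867 ≈ 1.27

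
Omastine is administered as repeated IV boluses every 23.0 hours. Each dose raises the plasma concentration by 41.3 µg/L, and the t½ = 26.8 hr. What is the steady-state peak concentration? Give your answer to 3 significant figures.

92.1 µg/L

k = ln 2 / 26.8 = 0.02586 hr⁻¹
Fraction remaining after one interval: e^(−kτ) = e^(−0.02586 × 23.0) = 0.5516
R = 1 / (1 − 0.5516) = 2.230
Css,max = 41.3 × 2.230 ≈ 92.1 µg/L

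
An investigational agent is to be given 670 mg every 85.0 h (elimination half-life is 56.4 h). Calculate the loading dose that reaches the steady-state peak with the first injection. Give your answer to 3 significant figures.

k = ln 2 / 56.4 = 0.01229 h⁻¹
Accumulation ratio R = 1 / (1 − e^(−kτ)) = 1 / (1 − e^(−0.01229×85.0)) = 1 / (1 − 0.3518) = 1.543
Loading dose = maintenance dose × R = 670 × 1.543 ≈ 1030 mg

1030 mg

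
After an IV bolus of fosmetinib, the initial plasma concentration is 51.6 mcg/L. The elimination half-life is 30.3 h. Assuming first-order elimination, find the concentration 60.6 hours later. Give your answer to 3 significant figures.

k = ln 2 / 30.3 = 0.02288 h⁻¹
60.6 h is 2.000 half-lives, so C = 51.6 × (1/2)^2.000 = 51.6 × 0.2500 ≈ 12.9 mcg/L

12.9 mcg/L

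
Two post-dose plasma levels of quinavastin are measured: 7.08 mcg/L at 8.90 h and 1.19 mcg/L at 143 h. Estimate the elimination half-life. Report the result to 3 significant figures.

k = ln(C₁/C₂) / (t₂ − t₁) = ln(7.08/1.19) / (143 − 8.90)
  = 1.783 / 134.1 = 0.01330 h⁻¹
t½ = ln 2 / k = ln 2 / 0.01330 ≈ 52.1 hours

52.1 hours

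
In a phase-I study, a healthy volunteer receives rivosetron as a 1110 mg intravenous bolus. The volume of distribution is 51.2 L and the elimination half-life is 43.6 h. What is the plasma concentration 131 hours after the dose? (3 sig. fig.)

C₀ = dose / V = 1110 / 51.2 = 21.68 mg/L
k = ln 2 / 43.6 = 0.01590 h⁻¹
C(t) = C₀ e^(−kt) = 21.68 × e^(−0.01590 × 131) = 21.68 × e^(−2.083) = 21.68 × 0.1246 ≈ 2.70 mg/L

2.70 mg/L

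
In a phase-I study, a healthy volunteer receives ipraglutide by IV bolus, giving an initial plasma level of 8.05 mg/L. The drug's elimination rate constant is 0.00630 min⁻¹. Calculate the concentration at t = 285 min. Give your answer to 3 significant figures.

1.34 mg/L

C(t) = C₀ e^(−kt) = 8.05 × e^(−0.006300 × 285) = 8.05 × e^(−1.796) = 8.05 × 0.1660 ≈ 1.34 mg/L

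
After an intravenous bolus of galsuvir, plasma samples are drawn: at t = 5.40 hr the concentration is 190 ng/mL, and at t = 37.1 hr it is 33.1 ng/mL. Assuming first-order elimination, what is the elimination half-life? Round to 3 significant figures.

k = ln(C₁/C₂) / (t₂ − t₁) = ln(190/33.1) / (37.1 − 5.40)
  = 1.747 / 31.70 = 0.05513 hr⁻¹
t½ = ln 2 / k = ln 2 / 0.05513 ≈ 12.6 hours

12.6 hours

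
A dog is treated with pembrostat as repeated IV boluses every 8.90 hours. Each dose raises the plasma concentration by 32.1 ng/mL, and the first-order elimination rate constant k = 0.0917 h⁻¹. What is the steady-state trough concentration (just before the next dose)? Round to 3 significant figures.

25.4 ng/mL

Fraction remaining after one interval: e^(−kτ) = e^(−0.09170 × 8.90) = 0.4421
R = 1 / (1 − 0.4421) = 1.793
Css,max = 32.1 × 1.793 = 57.54 ng/mL
Css,min = Css,max × e^(−kτ) = 57.54 × 0.4421 ≈ 25.4 ng/mL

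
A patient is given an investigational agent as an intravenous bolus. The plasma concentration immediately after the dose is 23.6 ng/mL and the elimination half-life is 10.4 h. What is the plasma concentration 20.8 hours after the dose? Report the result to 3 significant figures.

k = ln 2 / 10.4 = 0.06665 h⁻¹
20.8 h is 2.000 half-lives, so C = 23.6 × (1/2)^2.000 = 23.6 × 0.2500 ≈ 5.90 ng/mL

5.90 ng/mL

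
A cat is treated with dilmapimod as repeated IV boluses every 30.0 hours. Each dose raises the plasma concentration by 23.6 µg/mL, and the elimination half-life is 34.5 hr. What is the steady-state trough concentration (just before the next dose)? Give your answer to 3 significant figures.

k = ln 2 / 34.5 = 0.02009 hr⁻¹
Fraction remaining after one interval: e^(−kτ) = e^(−0.02009 × 30.0) = 0.5473
R = 1 / (1 − 0.5473) = 2.209
Css,max = 23.6 × 2.209 = 52.13 µg/mL
Css,min = Css,max × e^(−kτ) = 52.13 × 0.5473 ≈ 28.5 µg/mL

28.5 µg/mL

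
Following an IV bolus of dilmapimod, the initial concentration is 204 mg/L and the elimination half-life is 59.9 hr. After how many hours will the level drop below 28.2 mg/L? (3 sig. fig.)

k = ln 2 / 59.9 = 0.01157 hr⁻¹
C(t) = C₀ e^(−kt)  ⇒  t = ln(C₀/C) / k
t = ln(204/28.2) / 0.01157 = 1.979 / 0.01157 ≈ 171 hours

171 hours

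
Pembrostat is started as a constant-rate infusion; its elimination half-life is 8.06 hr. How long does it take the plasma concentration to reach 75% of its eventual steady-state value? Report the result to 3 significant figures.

k = ln 2 / 8.06 = 0.08600 hr⁻¹
f = 1 − e^(−kt)  ⇒  t = −ln(1 − f) / k
t = −ln(1 − 0.75) / 0.08600 = 1.386 / 0.08600 ≈ 16.1 hours

16.1 hours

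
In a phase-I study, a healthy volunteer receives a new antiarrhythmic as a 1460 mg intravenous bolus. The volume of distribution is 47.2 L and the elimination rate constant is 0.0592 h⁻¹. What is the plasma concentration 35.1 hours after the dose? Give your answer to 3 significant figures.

3.87 µg/mL

C₀ = dose / V = 1460 / 47.2 = 30.93 µg/mL
C(t) = C₀ e^(−kt) = 30.93 × e^(−0.05920 × 35.1) = 30.93 × e^(−2.078) = 30.93 × 0.1252 ≈ 3.87 µg/mL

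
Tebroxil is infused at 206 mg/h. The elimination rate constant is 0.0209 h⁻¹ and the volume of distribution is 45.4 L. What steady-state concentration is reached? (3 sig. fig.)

CL = k · V = 0.0209 × 45.4 = 0.9489 L/h
Css = rate / CL = 206 / 0.9489 ≈ 217 µg/mL

217 µg/mL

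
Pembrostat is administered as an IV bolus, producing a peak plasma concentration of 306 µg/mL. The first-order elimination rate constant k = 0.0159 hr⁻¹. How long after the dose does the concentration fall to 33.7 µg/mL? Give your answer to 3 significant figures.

139 hours

C(t) = C₀ e^(−kt)  ⇒  t = ln(C₀/C) / k
t = ln(306/33.7) / 0.01590 = 2.206 / 0.01590 ≈ 139 hours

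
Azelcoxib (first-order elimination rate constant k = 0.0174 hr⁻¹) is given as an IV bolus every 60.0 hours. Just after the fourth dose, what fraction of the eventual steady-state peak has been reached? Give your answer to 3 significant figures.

0.985

f_n = 1 − e^(−nkτ) = 1 − e^(−4 × 0.01740 × 60.0) = 1 − e^(−4.176) = 1 − 0.01536 ≈ 0.985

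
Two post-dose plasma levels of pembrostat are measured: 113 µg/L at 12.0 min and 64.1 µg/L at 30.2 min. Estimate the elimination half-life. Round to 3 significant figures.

k = ln(C₁/C₂) / (t₂ − t₁) = ln(113/64.1) / (30.2 − 12.0)
  = 0.5669 / 18.20 = 0.03115 min⁻¹
t½ = ln 2 / k = ln 2 / 0.03115 ≈ 22.3 minutes

22.3 minutes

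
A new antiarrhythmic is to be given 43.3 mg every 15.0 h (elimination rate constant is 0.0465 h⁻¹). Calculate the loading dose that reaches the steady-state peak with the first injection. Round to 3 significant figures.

Accumulation ratio R = 1 / (1 − e^(−kτ)) = 1 / (1 − e^(−0.04650×15.0)) = 1 / (1 − 0.4978) = 1.991
Loading dose = maintenance dose × R = 43.3 × 1.991 ≈ 86.2 mg

86.2 mg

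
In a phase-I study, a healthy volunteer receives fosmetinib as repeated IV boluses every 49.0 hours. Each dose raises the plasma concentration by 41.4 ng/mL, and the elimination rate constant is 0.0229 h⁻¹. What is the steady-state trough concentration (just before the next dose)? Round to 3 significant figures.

20.0 ng/mL

Fraction remaining after one interval: e^(−kτ) = e^(−0.02290 × 49.0) = 0.3256
R = 1 / (1 − 0.3256) = 1.483
Css,max = 41.4 × 1.483 = 61.39 ng/mL
Css,min = Css,max × e^(−kτ) = 61.39 × 0.3256 ≈ 20.0 ng/mL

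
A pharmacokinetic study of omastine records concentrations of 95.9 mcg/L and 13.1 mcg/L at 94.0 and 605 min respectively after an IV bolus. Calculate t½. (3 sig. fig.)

178 minutes

k = ln(C₁/C₂) / (t₂ − t₁) = ln(95.9/13.1) / (605 − 94.0)
  = 1.991 / 511.0 = 0.003896 min⁻¹
t½ = ln 2 / k = ln 2 / 0.003896 ≈ 178 minutes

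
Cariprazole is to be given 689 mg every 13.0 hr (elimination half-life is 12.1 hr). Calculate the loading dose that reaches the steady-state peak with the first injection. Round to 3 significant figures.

k = ln 2 / 12.1 = 0.05728 hr⁻¹
Accumulation ratio R = 1 / (1 − e^(−kτ)) = 1 / (1 − e^(−0.05728×13.0)) = 1 / (1 − 0.4749) = 1.904
Loading dose = maintenance dose × R = 689 × 1.904 ≈ 1310 mg

1310 mg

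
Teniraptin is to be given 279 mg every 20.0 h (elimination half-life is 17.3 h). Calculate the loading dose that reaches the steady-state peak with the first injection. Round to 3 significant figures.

k = ln 2 / 17.3 = 0.04007 h⁻¹
Accumulation ratio R = 1 / (1 − e^(−kτ)) = 1 / (1 − e^(−0.04007×20.0)) = 1 / (1 − 0.4487) = 1.814
Loading dose = maintenance dose × R = 279 × 1.814 ≈ 506 mg

506 mg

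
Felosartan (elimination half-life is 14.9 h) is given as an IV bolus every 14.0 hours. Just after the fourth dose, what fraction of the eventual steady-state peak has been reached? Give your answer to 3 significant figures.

k = ln 2 / 14.9 = 0.04652 h⁻¹
f_n = 1 − e^(−nkτ) = 1 − e^(−4 × 0.04652 × 14.0) = 1 − e^(−2.605) = 1 − 0.07389 ≈ 0.926

0.926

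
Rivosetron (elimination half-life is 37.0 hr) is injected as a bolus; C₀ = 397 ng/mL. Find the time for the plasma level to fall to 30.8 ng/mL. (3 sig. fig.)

136 hours

k = ln 2 / 37.0 = 0.01873 hr⁻¹
C(t) = C₀ e^(−kt)  ⇒  t = ln(C₀/C) / k
t = ln(397/30.8) / 0.01873 = 2.556 / 0.01873 ≈ 136 hours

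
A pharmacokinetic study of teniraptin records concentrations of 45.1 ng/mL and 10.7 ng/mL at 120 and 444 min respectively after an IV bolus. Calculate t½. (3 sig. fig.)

k = ln(C₁/C₂) / (t₂ − t₁) = ln(45.1/10.7) / (444 − 120)
  = 1.439 / 324.0 = 0.004440 min⁻¹
t½ = ln 2 / k = ln 2 / 0.004440 ≈ 156 minutes

156 minutes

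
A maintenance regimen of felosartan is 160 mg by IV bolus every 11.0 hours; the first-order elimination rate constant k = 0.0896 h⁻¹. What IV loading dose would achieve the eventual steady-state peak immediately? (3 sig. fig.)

Accumulation ratio R = 1 / (1 − e^(−kτ)) = 1 / (1 − e^(−0.08960×11.0)) = 1 / (1 − 0.3732) = 1.595
Loading dose = maintenance dose × R = 160 × 1.595 ≈ 255 mg

255 mg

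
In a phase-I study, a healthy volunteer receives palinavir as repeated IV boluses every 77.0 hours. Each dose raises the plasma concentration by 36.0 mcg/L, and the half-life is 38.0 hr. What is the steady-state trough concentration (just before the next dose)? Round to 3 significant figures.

11.7 mcg/L

k = ln 2 / 38.0 = 0.01824 hr⁻¹
Fraction remaining after one interval: e^(−kτ) = e^(−0.01824 × 77.0) = 0.2455
R = 1 / (1 − 0.2455) = 1.325
Css,max = 36.0 × 1.325 = 47.71 mcg/L
Css,min = Css,max × e^(−kτ) = 47.71 × 0.2455 ≈ 11.7 mcg/L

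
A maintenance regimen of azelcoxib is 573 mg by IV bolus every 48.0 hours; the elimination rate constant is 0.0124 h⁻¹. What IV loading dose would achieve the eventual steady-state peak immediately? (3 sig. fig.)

1280 mg

Accumulation ratio R = 1 / (1 − e^(−kτ)) = 1 / (1 − e^(−0.01240×48.0)) = 1 / (1 − 0.5515) = 2.229
Loading dose = maintenance dose × R = 573 × 2.229 ≈ 1280 mg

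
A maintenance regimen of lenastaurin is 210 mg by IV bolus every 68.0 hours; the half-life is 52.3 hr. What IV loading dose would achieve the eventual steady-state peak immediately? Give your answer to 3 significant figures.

k = ln 2 / 52.3 = 0.01325 hr⁻¹
Accumulation ratio R = 1 / (1 − e^(−kτ)) = 1 / (1 − e^(−0.01325×68.0)) = 1 / (1 − 0.4061) = 1.684
Loading dose = maintenance dose × R = 210 × 1.684 ≈ 354 mg

354 mg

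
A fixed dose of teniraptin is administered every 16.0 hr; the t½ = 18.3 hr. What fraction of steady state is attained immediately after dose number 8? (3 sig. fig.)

k = ln 2 / 18.3 = 0.03788 hr⁻¹
f_n = 1 − e^(−nkτ) = 1 − e^(−8 × 0.03788 × 16.0) = 1 − e^(−4.848) = 1 − 0.007842 ≈ 0.992

0.992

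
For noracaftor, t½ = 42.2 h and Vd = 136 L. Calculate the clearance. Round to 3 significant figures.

2.23 L/h

k = ln 2 / t½ = ln 2 / 42.2 = 0.01643 h⁻¹
CL = k · V = 0.01643 × 136 ≈ 2.23 L/h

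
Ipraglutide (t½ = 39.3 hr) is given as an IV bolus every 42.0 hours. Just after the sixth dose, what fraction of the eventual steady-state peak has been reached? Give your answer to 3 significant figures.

0.988

k = ln 2 / 39.3 = 0.01764 hr⁻¹
f_n = 1 − e^(−nkτ) = 1 − e^(−6 × 0.01764 × 42.0) = 1 − e^(−4.445) = 1 − 0.01174 ≈ 0.988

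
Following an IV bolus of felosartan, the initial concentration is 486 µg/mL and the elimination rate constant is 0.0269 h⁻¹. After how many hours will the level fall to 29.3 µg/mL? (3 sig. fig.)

C(t) = C₀ e^(−kt)  ⇒  t = ln(C₀/C) / k
t = ln(486/29.3) / 0.02690 = 2.809 / 0.02690 ≈ 104 hours

104 hours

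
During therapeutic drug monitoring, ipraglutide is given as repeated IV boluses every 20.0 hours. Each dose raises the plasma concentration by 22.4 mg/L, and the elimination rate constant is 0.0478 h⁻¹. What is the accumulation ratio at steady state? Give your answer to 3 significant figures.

Fraction remaining after one interval: e^(−kτ) = e^(−0.04780 × 20.0) = 0.3844
R = 1 / (1 − 0.3844) = 1 / 0.6156 ≈ 1.62

1.62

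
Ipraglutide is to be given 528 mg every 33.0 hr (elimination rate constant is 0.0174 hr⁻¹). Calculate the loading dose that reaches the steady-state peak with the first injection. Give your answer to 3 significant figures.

Accumulation ratio R = 1 / (1 − e^(−kτ)) = 1 / (1 − e^(−0.01740×33.0)) = 1 / (1 − 0.5632) = 2.289
Loading dose = maintenance dose × R = 528 × 2.289 ≈ 1210 mg

1210 mg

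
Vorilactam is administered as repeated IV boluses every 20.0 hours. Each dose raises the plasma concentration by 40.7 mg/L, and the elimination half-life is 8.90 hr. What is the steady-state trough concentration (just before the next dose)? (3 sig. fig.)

10.9 mg/L

k = ln 2 / 8.90 = 0.07788 hr⁻¹
Fraction remaining after one interval: e^(−kτ) = e^(−0.07788 × 20.0) = 0.2106
R = 1 / (1 − 0.2106) = 1.267
Css,max = 40.7 × 1.267 = 51.56 mg/L
Css,min = Css,max × e^(−kτ) = 51.56 × 0.2106 ≈ 10.9 mg/L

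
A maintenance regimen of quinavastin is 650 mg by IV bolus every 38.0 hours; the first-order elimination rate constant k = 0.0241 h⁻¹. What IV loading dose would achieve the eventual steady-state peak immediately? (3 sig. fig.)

1080 mg

Accumulation ratio R = 1 / (1 − e^(−kτ)) = 1 / (1 − e^(−0.02410×38.0)) = 1 / (1 − 0.4002) = 1.667
Loading dose = maintenance dose × R = 650 × 1.667 ≈ 1080 mg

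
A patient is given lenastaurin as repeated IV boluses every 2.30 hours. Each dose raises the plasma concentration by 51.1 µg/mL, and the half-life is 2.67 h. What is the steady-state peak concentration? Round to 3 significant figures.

114 µg/mL

k = ln 2 / 2.67 = 0.2596 h⁻¹
Fraction remaining after one interval: e^(−kτ) = e^(−0.2596 × 2.30) = 0.5504
R = 1 / (1 − 0.5504) = 2.224
Css,max = 51.1 × 2.224 ≈ 114 µg/mL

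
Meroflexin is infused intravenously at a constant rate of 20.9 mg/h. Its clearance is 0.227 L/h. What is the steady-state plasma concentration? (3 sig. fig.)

Css = infusion rate / CL = 20.9 / 0.227 ≈ 92.1 mg/L

92.1 mg/L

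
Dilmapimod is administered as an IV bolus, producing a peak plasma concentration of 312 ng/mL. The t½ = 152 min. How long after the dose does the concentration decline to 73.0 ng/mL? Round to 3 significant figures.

319 minutes

k = ln 2 / 152 = 0.004560 min⁻¹
C(t) = C₀ e^(−kt)  ⇒  t = ln(C₀/C) / k
t = ln(312/73.0) / 0.004560 = 1.453 / 0.004560 ≈ 319 minutes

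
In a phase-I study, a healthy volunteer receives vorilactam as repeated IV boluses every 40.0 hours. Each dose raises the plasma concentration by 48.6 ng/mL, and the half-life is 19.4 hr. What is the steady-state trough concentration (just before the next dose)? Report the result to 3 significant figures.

k = ln 2 / 19.4 = 0.03573 hr⁻¹
Fraction remaining after one interval: e^(−kτ) = e^(−0.03573 × 40.0) = 0.2395
R = 1 / (1 − 0.2395) = 1.315
Css,max = 48.6 × 1.315 = 63.91 ng/mL
Css,min = Css,max × e^(−kτ) = 63.91 × 0.2395 ≈ 15.3 ng/mL

15.3 ng/mL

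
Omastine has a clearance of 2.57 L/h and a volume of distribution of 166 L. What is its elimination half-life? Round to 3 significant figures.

44.8 hours

k = CL / V = 2.57 / 166 = 0.01548 h⁻¹
t½ = ln 2 / k = ln 2 / 0.01548 ≈ 44.8 hours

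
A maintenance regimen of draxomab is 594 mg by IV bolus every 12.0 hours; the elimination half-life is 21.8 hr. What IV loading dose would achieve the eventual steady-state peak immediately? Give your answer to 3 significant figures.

k = ln 2 / 21.8 = 0.03180 hr⁻¹
Accumulation ratio R = 1 / (1 − e^(−kτ)) = 1 / (1 − e^(−0.03180×12.0)) = 1 / (1 − 0.6828) = 3.153
Loading dose = maintenance dose × R = 594 × 3.153 ≈ 1870 mg

1870 mg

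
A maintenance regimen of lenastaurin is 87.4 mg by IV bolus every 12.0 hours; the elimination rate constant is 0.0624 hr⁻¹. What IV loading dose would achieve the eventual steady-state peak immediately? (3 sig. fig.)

Accumulation ratio R = 1 / (1 − e^(−kτ)) = 1 / (1 − e^(−0.06240×12.0)) = 1 / (1 − 0.4729) = 1.897
Loading dose = maintenance dose × R = 87.4 × 1.897 ≈ 166 mg

166 mg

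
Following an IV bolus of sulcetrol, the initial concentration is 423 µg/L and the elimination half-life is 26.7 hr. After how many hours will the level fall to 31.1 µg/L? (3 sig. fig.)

101 hours

k = ln 2 / 26.7 = 0.02596 hr⁻¹
C(t) = C₀ e^(−kt)  ⇒  t = ln(C₀/C) / k
t = ln(423/31.1) / 0.02596 = 2.610 / 0.02596 ≈ 101 hours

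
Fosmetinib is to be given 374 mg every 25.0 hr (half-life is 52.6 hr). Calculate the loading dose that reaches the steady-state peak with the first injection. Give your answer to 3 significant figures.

1330 mg

k = ln 2 / 52.6 = 0.01318 hr⁻¹
Accumulation ratio R = 1 / (1 − e^(−kτ)) = 1 / (1 − e^(−0.01318×25.0)) = 1 / (1 − 0.7193) = 3.563
Loading dose = maintenance dose × R = 374 × 3.563 ≈ 1330 mg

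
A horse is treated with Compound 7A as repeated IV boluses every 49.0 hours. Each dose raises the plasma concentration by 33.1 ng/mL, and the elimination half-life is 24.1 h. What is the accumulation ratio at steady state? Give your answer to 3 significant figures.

k = ln 2 / 24.1 = 0.02876 h⁻¹
Fraction remaining after one interval: e^(−kτ) = e^(−0.02876 × 49.0) = 0.2443
R = 1 / (1 − 0.2443) = 1 / 0.7557 ≈ 1.32

1.32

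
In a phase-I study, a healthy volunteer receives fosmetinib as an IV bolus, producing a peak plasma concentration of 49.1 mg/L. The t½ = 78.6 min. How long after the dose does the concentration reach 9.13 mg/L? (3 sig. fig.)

k = ln 2 / 78.6 = 0.008819 min⁻¹
C(t) = C₀ e^(−kt)  ⇒  t = ln(C₀/C) / k
t = ln(49.1/9.13) / 0.008819 = 1.682 / 0.008819 ≈ 191 minutes

191 minutes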